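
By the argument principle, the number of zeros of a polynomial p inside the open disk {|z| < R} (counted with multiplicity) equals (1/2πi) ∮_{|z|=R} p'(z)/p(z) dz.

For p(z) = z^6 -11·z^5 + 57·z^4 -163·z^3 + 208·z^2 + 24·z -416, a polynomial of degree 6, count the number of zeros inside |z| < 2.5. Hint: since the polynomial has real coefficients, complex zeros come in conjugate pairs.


The zeros of p are: (2 + 3i), (2 - 3i), -1, 4, (2 + 2i), (2 - 2i).
Their magnitudes are: 3.606, 3.606, 1, 4, 2.828, 2.828.
Zeros with |z| < R = 2.5: -1.
Count = 1.
By the argument principle, (1/2πi) ∮_{|z|=R} p'(z)/p(z) dz equals exactly this count.

Number of zeros inside |z| < 2.5: 1.


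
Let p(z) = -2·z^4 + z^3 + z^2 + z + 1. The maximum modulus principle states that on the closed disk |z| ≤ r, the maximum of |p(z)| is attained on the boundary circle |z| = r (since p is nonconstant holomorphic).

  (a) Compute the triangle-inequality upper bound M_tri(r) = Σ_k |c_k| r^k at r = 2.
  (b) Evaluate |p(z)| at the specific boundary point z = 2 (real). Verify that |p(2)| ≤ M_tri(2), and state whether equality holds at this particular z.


Coefficients: c_0 = 1, c_1 = 1, c_2 = 1, c_3 = 1, c_4 = -2. Radius r = 2.
Part (a). Triangle bound: M_tri(r) = Σ_k |c_k| r^k
  = |1|·2^0 + |1|·2^1 + |1|·2^2 + |1|·2^3 + |-2|·2^4
  = 1 + 2 + 4 + 8 + 32 = 47.
This bounds M(r) := max_{|z|=r} |p(z)| from above; equality holds iff all terms c_k z^k can be made to align in phase at a single z on |z|=r.
Part (b). At z = 2 (real, on the circle |z| = r):
  p(2) = (1)·2^0 + (1)·2^1 + (1)·2^2 + (1)·2^3 + (-2)·2^4 = -17.
  |p(2)| = 17.
Check: |p(2)| = 17 ≤ 47 = M_tri(2). ✓ Equality does not hold at z = 2 (the coefficients have mixed signs, so the terms do not all align in phase there).

M_tri(2) = 47; |p(2)| = 17; equality at z=2: no.


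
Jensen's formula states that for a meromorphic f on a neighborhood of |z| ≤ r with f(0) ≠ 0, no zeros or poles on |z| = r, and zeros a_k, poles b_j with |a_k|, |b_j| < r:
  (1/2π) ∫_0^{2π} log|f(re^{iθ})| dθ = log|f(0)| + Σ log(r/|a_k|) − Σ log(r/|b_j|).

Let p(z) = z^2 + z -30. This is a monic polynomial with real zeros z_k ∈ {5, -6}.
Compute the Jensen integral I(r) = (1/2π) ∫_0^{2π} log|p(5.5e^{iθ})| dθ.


Zeros: -6, 5; r = 5.5.
Inside |z| < r: 5. Outside (|z| ≥ r): -6.
p(0) = -30, so log|p(0)| = log(30) = 3.4012.
Apply Jensen: I(r) = log|p(0)| + Σ_k log(r/|z_k|), summed over zeros inside |z| < r.
  log(r/|z_k|) for z_k = 5: log(5.5/5) = 0.0953
  Outside zeros (-6) contribute nothing to the Jensen sum.
Sum over inside zeros: 0.0953.
I(r) = log|p(0)| + (inside sum) = 3.4012 + 0.0953 = 3.4965.
Note: since some zeros are outside |z| ≤ r, the simplified n·log(r) form does NOT apply — only the inside zeros contribute.

I(r) ≈ 3.4965.


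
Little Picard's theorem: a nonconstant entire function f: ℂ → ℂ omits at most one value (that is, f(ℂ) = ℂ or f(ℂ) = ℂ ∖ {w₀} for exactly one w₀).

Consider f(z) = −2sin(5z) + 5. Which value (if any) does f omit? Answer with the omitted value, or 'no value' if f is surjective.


Little Picard bounds the complement of f(ℂ) to at most one point.
sin is entire and surjective onto ℂ: for every w ∈ ℂ, sin(ζ) = w has a solution ζ ∈ ℂ (e.g., via the complex inverse arcsin). With ζ = 5z this gives z = ζ/(5). Then -2·sin(5z) takes every value in -2·ℂ = ℂ, and adding 5 is a bijection of ℂ. So f is surjective and omits no value. (Note: only on the real line is sin bounded by [−1, 1].)

Omitted value: no value.


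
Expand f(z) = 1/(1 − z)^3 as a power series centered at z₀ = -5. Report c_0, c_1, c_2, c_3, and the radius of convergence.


Let w = z − z₀, so z = z₀ + w.
Then 1 − z = 1 − (z₀ + w) = (1 − z₀) − w = 6 − w.
f(z) = 1/(6 − w)^3 = (1/(6)^3) · (1 − w/(6))^{−3}.
By the binomial series (1−u)^{−3} = Σ_{n≥0} C(n+2, 2) u^n for |u|<1, with u = w/(6):
  c_n = C(n+2, 2) / (6)^(n+3).
  c_0 = 1/(6)^3 = 1/216.
  c_1 = 3/(6)^4 = 1/432.
  c_2 = 6/(6)^5 = 1/1296.
  c_3 = 10/(6)^6 = 5/23328.
The series is valid for |w/d| < 1, i.e. |z − z₀| < |d|.
Radius of convergence: R = |1 − z₀| = |6| = 6 (distance from z₀ to the singularity z = 1).

c_0 = 1/216, c_1 = 1/432, c_2 = 1/1296, c_3 = 5/23328; R = 6.


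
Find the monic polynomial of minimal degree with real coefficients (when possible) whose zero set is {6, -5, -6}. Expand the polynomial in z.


The polynomial is p(z) = ∏_{α ∈ S} (z − α), where S = {6, -5, -6}.
Expanding the product yields: p(z) = z^3 + 5·z^2 -36·z -180.
The resulting polynomial has degree 3 and real coefficients as required.

p(z) = z^3 + 5·z^2 -36·z -180.


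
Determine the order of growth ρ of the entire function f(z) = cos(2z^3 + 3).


Write cos(w) = (e^{iw} ± e^{−iw})/(2 or 2i), so |cos(w)| ≤ e^{|w|}. With w = 2z^3 + 3, |w| ≤ 2r^3 + 3 on |z|=r, giving M(r) ≤ e^{2r^3 + 3} and ρ ≤ 3. For the lower bound, choose z on |z|=r with 2z^3 purely imaginary of modulus 2r^3; then |cos(2z^3 + 3)| grows like e^{2r^3}/2, so ρ ≥ 3. Hence ρ = 3.
Therefore ρ = 3.

Order ρ = 3.


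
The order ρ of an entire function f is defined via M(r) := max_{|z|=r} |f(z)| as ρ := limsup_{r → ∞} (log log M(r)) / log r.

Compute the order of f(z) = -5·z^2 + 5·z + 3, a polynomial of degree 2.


|f(z)| ≤ Σ|c_k|·r^k = O(r^2) as r → ∞. Polynomial growth is O(e^{r^ε}) for every ε > 0 (since r^2/e^{r^ε} → 0), so ρ ≤ ε for all ε > 0, i.e. ρ = 0. Every nonconstant polynomial has order 0.
Therefore ρ = 0.

Order ρ = 0.


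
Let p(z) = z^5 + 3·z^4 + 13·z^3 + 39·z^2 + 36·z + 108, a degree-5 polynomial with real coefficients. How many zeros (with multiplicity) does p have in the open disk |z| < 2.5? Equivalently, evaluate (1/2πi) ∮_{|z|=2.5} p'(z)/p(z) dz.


The zeros of p are: (0 + 2i), (0 - 2i), -3, (0 + 3i), (0 - 3i).
Their magnitudes are: 2, 2, 3, 3, 3.
Zeros with |z| < R = 2.5: (0 + 2i), (0 - 2i).
Count = 2.
By the argument principle, (1/2πi) ∮_{|z|=R} p'(z)/p(z) dz equals exactly this count.

Number of zeros inside |z| < 2.5: 2.


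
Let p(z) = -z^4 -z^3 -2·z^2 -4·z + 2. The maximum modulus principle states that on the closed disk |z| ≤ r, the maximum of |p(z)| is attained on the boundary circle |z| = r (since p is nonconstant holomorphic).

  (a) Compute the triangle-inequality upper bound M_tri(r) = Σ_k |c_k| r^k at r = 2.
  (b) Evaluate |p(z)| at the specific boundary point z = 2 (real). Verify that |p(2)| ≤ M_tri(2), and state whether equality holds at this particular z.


Coefficients: c_0 = 2, c_1 = -4, c_2 = -2, c_3 = -1, c_4 = -1. Radius r = 2.
Part (a). Triangle bound: M_tri(r) = Σ_k |c_k| r^k
  = |2|·2^0 + |-4|·2^1 + |-2|·2^2 + |-1|·2^3 + |-1|·2^4
  = 2 + 8 + 8 + 8 + 16 = 42.
This bounds M(r) := max_{|z|=r} |p(z)| from above; equality holds iff all terms c_k z^k can be made to align in phase at a single z on |z|=r.
Part (b). At z = 2 (real, on the circle |z| = r):
  p(2) = (2)·2^0 + (-4)·2^1 + (-2)·2^2 + (-1)·2^3 + (-1)·2^4 = -38.
  |p(2)| = 38.
Check: |p(2)| = 38 ≤ 42 = M_tri(2). ✓ Equality does not hold at z = 2 (the coefficients have mixed signs, so the terms do not all align in phase there).

M_tri(2) = 42; |p(2)| = 38; equality at z=2: no.


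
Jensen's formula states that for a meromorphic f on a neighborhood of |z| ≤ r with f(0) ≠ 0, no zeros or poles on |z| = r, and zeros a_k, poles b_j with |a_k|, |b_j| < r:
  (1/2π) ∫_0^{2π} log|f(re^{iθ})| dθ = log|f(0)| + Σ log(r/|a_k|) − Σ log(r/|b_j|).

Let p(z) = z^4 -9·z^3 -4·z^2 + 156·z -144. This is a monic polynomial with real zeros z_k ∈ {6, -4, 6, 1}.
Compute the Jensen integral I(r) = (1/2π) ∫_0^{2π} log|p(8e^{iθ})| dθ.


Zeros: -4, 1, 6, 6; r = 8.
Inside |z| < r: -4, 1, 6, 6. Outside (|z| ≥ r): ∅.
p(0) = -144, so log|p(0)| = log(144) = 4.9698.
Apply Jensen: I(r) = log|p(0)| + Σ_k log(r/|z_k|), summed over zeros inside |z| < r.
  log(r/|z_k|) for z_k = 6: log(8/6) = 0.2877
  log(r/|z_k|) for z_k = -4: log(8/4) = 0.6931
  log(r/|z_k|) for z_k = 6: log(8/6) = 0.2877
  log(r/|z_k|) for z_k = 1: log(8/1) = 2.0794
Sum over inside zeros: 3.3480.
I(r) = log|p(0)| + (inside sum) = 4.9698 + 3.3480 = 8.3178.
Closed form (all zeros inside, monic): I(r) = n·log(r) = 4·log(8) = 8.3178. ✓

I(r) ≈ 8.3178.


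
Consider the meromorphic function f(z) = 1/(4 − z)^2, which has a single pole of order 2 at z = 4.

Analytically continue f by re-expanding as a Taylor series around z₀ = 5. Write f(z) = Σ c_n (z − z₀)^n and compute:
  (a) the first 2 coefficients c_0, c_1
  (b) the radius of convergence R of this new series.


Let w = z − z₀, so z = z₀ + w.
Then 4 − z = 4 − (z₀ + w) = (4 − z₀) − w = -1 − w.
f(z) = 1/(-1 − w)^2 = (1/(-1)^2) · (1 − w/(-1))^{−2}.
By the binomial series (1−u)^{−2} = Σ_{n≥0} C(n+1, 1) u^n for |u|<1, with u = w/(-1):
  c_n = C(n+1, 1) / (-1)^(n+2).
  c_0 = 1/(-1)^2 = 1.
  c_1 = 2/(-1)^3 = -2.
The series is valid for |w/d| < 1, i.e. |z − z₀| < |d|.
Radius of convergence: R = |4 − z₀| = |-1| = 1 (distance from z₀ to the singularity z = 4).

c_0 = 1, c_1 = -2; R = 1.


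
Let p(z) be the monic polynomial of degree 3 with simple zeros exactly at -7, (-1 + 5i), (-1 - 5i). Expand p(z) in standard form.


The polynomial is p(z) = ∏_{α ∈ S} (z − α), where S = {-7, (-1 + 5i), (-1 - 5i)}.
Expanding the product yields: p(z) = z^3 + 9·z^2 + 40·z + 182.
Note conjugate pairs combine to real quadratics: (z − (-1+5i))(z − (-1−5i)) = z² + 2z + 26.
The resulting polynomial has degree 3 and real coefficients as required.

p(z) = z^3 + 9·z^2 + 40·z + 182.


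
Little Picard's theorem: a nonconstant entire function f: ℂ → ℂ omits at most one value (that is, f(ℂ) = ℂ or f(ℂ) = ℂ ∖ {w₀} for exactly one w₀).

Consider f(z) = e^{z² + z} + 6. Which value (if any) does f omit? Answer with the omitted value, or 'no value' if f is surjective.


Little Picard bounds the complement of f(ℂ) to at most one point.
The exponent g(z) = z² + z is a nonconstant polynomial, hence surjective onto ℂ. So e^{g(z)} takes every value in {e^w : w ∈ ℂ} = ℂ ∖ {0}. Adding 6 shifts the range to ℂ ∖ {6}. f omits exactly 6.

Omitted value: 6.


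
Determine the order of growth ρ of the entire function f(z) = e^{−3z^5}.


|e^{−3z^5}| = e^{Re(-3·z^5) + 0} ≤ e^{3|z|^5 + 0} = e^{3r^5 + 0} on |z| = r, so ρ ≤ 5. Choosing z on |z|=r so that -3·z^5 is real positive (always possible by picking arg z appropriately) gives |f(z)| = e^{3r^5 + 0}, matching the bound. The additive constant 0 does not affect log log M(r) ~ 5·log r. Hence ρ = 5.
Therefore ρ = 5.

Order ρ = 5.


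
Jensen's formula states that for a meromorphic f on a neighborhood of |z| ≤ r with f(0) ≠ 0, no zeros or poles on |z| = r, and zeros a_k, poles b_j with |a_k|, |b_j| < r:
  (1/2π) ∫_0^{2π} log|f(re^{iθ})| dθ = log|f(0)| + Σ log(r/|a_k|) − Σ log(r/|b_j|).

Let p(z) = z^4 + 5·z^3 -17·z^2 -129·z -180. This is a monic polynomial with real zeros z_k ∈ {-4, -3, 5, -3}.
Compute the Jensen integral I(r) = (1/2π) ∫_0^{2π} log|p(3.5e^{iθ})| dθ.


Zeros: -4, -3, -3, 5; r = 3.5.
Inside |z| < r: -3, -3. Outside (|z| ≥ r): -4, 5.
p(0) = -180, so log|p(0)| = log(180) = 5.1930.
Apply Jensen: I(r) = log|p(0)| + Σ_k log(r/|z_k|), summed over zeros inside |z| < r.
  log(r/|z_k|) for z_k = -3: log(3.5/3) = 0.1542
  log(r/|z_k|) for z_k = -3: log(3.5/3) = 0.1542
  Outside zeros (-4, 5) contribute nothing to the Jensen sum.
Sum over inside zeros: 0.3083.
I(r) = log|p(0)| + (inside sum) = 5.1930 + 0.3083 = 5.5013.
Note: since some zeros are outside |z| ≤ r, the simplified n·log(r) form does NOT apply — only the inside zeros contribute.

I(r) ≈ 5.5013.


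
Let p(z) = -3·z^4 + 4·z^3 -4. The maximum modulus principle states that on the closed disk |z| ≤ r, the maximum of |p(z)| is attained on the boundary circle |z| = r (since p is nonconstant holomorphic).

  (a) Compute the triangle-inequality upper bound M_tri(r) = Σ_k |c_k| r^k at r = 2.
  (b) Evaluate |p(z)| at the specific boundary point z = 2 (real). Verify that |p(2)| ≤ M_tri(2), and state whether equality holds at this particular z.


Coefficients: c_0 = -4, c_1 = 0, c_2 = 0, c_3 = 4, c_4 = -3. Radius r = 2.
Part (a). Triangle bound: M_tri(r) = Σ_k |c_k| r^k
  = |-4|·2^0 + |0|·2^1 + |0|·2^2 + |4|·2^3 + |-3|·2^4
  = 4 + 0 + 0 + 32 + 48 = 84.
This bounds M(r) := max_{|z|=r} |p(z)| from above; equality holds iff all terms c_k z^k can be made to align in phase at a single z on |z|=r.
Part (b). At z = 2 (real, on the circle |z| = r):
  p(2) = (-4)·2^0 + (0)·2^1 + (0)·2^2 + (4)·2^3 + (-3)·2^4 = -20.
  |p(2)| = 20.
Check: |p(2)| = 20 ≤ 84 = M_tri(2). ✓ Equality does not hold at z = 2 (the coefficients have mixed signs, so the terms do not all align in phase there).

M_tri(2) = 84; |p(2)| = 20; equality at z=2: no.


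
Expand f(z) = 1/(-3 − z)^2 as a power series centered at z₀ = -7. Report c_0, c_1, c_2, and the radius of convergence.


Let w = z − z₀, so z = z₀ + w.
Then -3 − z = -3 − (z₀ + w) = (-3 − z₀) − w = 4 − w.
f(z) = 1/(4 − w)^2 = (1/(4)^2) · (1 − w/(4))^{−2}.
By the binomial series (1−u)^{−2} = Σ_{n≥0} C(n+1, 1) u^n for |u|<1, with u = w/(4):
  c_n = C(n+1, 1) / (4)^(n+2).
  c_0 = 1/(4)^2 = 1/16.
  c_1 = 2/(4)^3 = 1/32.
  c_2 = 3/(4)^4 = 3/256.
The series is valid for |w/d| < 1, i.e. |z − z₀| < |d|.
Radius of convergence: R = |-3 − z₀| = |4| = 4 (distance from z₀ to the singularity z = -3).

c_0 = 1/16, c_1 = 1/32, c_2 = 3/256; R = 4.


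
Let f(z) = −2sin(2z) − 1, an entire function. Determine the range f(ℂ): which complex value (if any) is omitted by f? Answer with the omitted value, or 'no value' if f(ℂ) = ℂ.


Little Picard bounds the complement of f(ℂ) to at most one point.
sin is entire and surjective onto ℂ: for every w ∈ ℂ, sin(ζ) = w has a solution ζ ∈ ℂ (e.g., via the complex inverse arcsin). With ζ = 2z this gives z = ζ/(2). Then -2·sin(2z) takes every value in -2·ℂ = ℂ, and adding -1 is a bijection of ℂ. So f is surjective and omits no value. (Note: only on the real line is sin bounded by [−1, 1].)

Omitted value: no value.


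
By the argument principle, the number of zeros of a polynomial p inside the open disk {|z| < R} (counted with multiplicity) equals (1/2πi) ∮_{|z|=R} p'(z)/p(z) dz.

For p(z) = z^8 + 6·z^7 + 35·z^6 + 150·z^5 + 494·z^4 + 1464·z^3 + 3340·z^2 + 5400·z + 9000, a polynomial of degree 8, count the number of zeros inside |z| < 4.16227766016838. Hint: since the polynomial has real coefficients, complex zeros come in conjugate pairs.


The zeros of p are: (-1 + 3i), (-1 - 3i), (1 + 3i), (1 - 3i), (-3 + 1i), (-3 - 1i), (0 + 3i), (0 - 3i).
Their magnitudes are: 3.162, 3.162, 3.162, 3.162, 3.162, 3.162, 3, 3.
Zeros with |z| < R = 4.16227766016838: (-1 + 3i), (-1 - 3i), (1 + 3i), (1 - 3i), (-3 + 1i), (-3 - 1i), (0 + 3i), (0 - 3i).
Count = 8.
By the argument principle, (1/2πi) ∮_{|z|=R} p'(z)/p(z) dz equals exactly this count.

Number of zeros inside |z| < 4.16227766016838: 8.


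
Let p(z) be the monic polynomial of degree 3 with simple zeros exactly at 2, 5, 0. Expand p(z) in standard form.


The polynomial is p(z) = ∏_{α ∈ S} (z − α), where S = {2, 5, 0}.
Expanding the product yields: p(z) = z^3 -7·z^2 + 10·z.
The resulting polynomial has degree 3 and real coefficients as required.

p(z) = z^3 -7·z^2 + 10·z.


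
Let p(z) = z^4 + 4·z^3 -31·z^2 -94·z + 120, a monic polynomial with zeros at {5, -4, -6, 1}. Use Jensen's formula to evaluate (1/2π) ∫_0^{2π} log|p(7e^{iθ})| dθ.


Zeros: -6, -4, 1, 5; r = 7.
Inside |z| < r: -6, -4, 1, 5. Outside (|z| ≥ r): ∅.
p(0) = 120, so log|p(0)| = log(120) = 4.7875.
Apply Jensen: I(r) = log|p(0)| + Σ_k log(r/|z_k|), summed over zeros inside |z| < r.
  log(r/|z_k|) for z_k = 5: log(7/5) = 0.3365
  log(r/|z_k|) for z_k = -4: log(7/4) = 0.5596
  log(r/|z_k|) for z_k = -6: log(7/6) = 0.1542
  log(r/|z_k|) for z_k = 1: log(7/1) = 1.9459
Sum over inside zeros: 2.9961.
I(r) = log|p(0)| + (inside sum) = 4.7875 + 2.9961 = 7.7836.
Closed form (all zeros inside, monic): I(r) = n·log(r) = 4·log(7) = 7.7836. ✓

I(r) ≈ 7.7836.


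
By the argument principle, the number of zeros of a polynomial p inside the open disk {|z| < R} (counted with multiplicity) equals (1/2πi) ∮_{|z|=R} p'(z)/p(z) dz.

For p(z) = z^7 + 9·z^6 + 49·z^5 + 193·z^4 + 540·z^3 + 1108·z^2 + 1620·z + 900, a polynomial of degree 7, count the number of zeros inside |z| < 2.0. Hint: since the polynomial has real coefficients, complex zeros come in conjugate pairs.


The zeros of p are: (-3 + 1i), (-3 - 1i), (-1 + 3i), (-1 - 3i), -1, (0 + 3i), (0 - 3i).
Their magnitudes are: 3.162, 3.162, 3.162, 3.162, 1, 3, 3.
Zeros with |z| < R = 2.0: -1.
Count = 1.
By the argument principle, (1/2πi) ∮_{|z|=R} p'(z)/p(z) dz equals exactly this count.

Number of zeros inside |z| < 2.0: 1.


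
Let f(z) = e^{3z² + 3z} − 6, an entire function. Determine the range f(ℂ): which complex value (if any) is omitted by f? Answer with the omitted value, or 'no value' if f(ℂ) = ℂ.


Little Picard bounds the complement of f(ℂ) to at most one point.
The exponent g(z) = 3z² + 3z is a nonconstant polynomial, hence surjective onto ℂ. So e^{g(z)} takes every value in {e^w : w ∈ ℂ} = ℂ ∖ {0}. Adding -6 shifts the range to ℂ ∖ {-6}. f omits exactly -6.

Omitted value: -6.


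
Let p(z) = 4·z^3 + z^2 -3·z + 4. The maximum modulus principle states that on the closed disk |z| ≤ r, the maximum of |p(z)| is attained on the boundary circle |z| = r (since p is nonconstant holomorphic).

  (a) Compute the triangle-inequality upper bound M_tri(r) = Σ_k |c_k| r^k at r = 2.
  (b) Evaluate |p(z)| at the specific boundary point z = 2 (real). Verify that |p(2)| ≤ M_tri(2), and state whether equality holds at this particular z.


Coefficients: c_0 = 4, c_1 = -3, c_2 = 1, c_3 = 4. Radius r = 2.
Part (a). Triangle bound: M_tri(r) = Σ_k |c_k| r^k
  = |4|·2^0 + |-3|·2^1 + |1|·2^2 + |4|·2^3
  = 4 + 6 + 4 + 32 = 46.
This bounds M(r) := max_{|z|=r} |p(z)| from above; equality holds iff all terms c_k z^k can be made to align in phase at a single z on |z|=r.
Part (b). At z = 2 (real, on the circle |z| = r):
  p(2) = (4)·2^0 + (-3)·2^1 + (1)·2^2 + (4)·2^3 = 34.
  |p(2)| = 34.
Check: |p(2)| = 34 ≤ 46 = M_tri(2). ✓ Equality does not hold at z = 2 (the coefficients have mixed signs, so the terms do not all align in phase there).

M_tri(2) = 46; |p(2)| = 34; equality at z=2: no.


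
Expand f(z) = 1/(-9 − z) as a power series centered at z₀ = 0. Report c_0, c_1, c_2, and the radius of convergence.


Let w = z − z₀, so z = z₀ + w.
Then -9 − z = -9 − (z₀ + w) = (-9 − z₀) − w = -9 − w.
f(z) = 1/(-9 − w) = (1/(-9)) · 1/(1 − w/(-9)) = Σ_{n≥0} w^n / (-9)^(n+1).
So c_n = 1/(-9)^(n+1):
  c_0 = 1/(-9)^1 = -1/9.
  c_1 = 1/(-9)^2 = 1/81.
  c_2 = 1/(-9)^3 = -1/729.
The series is valid for |w/d| < 1, i.e. |z − z₀| < |d|.
Radius of convergence: R = |-9 − z₀| = |-9| = 9 (distance from z₀ to the singularity z = -9).

c_0 = -1/9, c_1 = 1/81, c_2 = -1/729; R = 9.


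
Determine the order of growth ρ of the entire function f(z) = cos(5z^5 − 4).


Write cos(w) = (e^{iw} ± e^{−iw})/(2 or 2i), so |cos(w)| ≤ e^{|w|}. With w = 5z^5 − 4, |w| ≤ 5r^5 + 4 on |z|=r, giving M(r) ≤ e^{5r^5 + 4} and ρ ≤ 5. For the lower bound, choose z on |z|=r with 5z^5 purely imaginary of modulus 5r^5; then |cos(5z^5 − 4)| grows like e^{5r^5}/2, so ρ ≥ 5. Hence ρ = 5.
Therefore ρ = 5.

Order ρ = 5.


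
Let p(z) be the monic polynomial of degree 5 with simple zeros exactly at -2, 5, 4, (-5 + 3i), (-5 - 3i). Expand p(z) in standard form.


The polynomial is p(z) = ∏_{α ∈ S} (z − α), where S = {-2, 5, 4, (-5 + 3i), (-5 - 3i)}.
Expanding the product yields: p(z) = z^5 + 3·z^4 -34·z^3 -178·z^2 + 468·z + 1360.
Note conjugate pairs combine to real quadratics: (z − (-5+3i))(z − (-5−3i)) = z² + 10z + 34.
The resulting polynomial has degree 5 and real coefficients as required.

p(z) = z^5 + 3·z^4 -34·z^3 -178·z^2 + 468·z + 1360.


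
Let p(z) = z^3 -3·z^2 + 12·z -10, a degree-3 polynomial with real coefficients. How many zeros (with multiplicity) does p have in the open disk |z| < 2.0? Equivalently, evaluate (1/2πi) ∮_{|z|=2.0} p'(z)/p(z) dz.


The zeros of p are: (1 + 3i), (1 - 3i), 1.
Their magnitudes are: 3.162, 3.162, 1.
Zeros with |z| < R = 2.0: 1.
Count = 1.
By the argument principle, (1/2πi) ∮_{|z|=R} p'(z)/p(z) dz equals exactly this count.

Number of zeros inside |z| < 2.0: 1.


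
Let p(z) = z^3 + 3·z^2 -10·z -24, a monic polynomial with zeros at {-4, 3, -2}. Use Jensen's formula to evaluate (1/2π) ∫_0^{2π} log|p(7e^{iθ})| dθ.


Zeros: -4, -2, 3; r = 7.
Inside |z| < r: -4, -2, 3. Outside (|z| ≥ r): ∅.
p(0) = -24, so log|p(0)| = log(24) = 3.1781.
Apply Jensen: I(r) = log|p(0)| + Σ_k log(r/|z_k|), summed over zeros inside |z| < r.
  log(r/|z_k|) for z_k = -4: log(7/4) = 0.5596
  log(r/|z_k|) for z_k = 3: log(7/3) = 0.8473
  log(r/|z_k|) for z_k = -2: log(7/2) = 1.2528
Sum over inside zeros: 2.6597.
I(r) = log|p(0)| + (inside sum) = 3.1781 + 2.6597 = 5.8377.
Closed form (all zeros inside, monic): I(r) = n·log(r) = 3·log(7) = 5.8377. ✓

I(r) ≈ 5.8377.


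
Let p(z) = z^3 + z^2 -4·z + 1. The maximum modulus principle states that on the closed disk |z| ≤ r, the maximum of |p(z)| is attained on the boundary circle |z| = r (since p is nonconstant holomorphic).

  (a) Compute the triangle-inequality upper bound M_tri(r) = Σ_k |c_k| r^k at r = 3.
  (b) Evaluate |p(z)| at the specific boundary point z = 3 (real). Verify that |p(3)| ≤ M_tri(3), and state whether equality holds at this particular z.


Coefficients: c_0 = 1, c_1 = -4, c_2 = 1, c_3 = 1. Radius r = 3.
Part (a). Triangle bound: M_tri(r) = Σ_k |c_k| r^k
  = |1|·3^0 + |-4|·3^1 + |1|·3^2 + |1|·3^3
  = 1 + 12 + 9 + 27 = 49.
This bounds M(r) := max_{|z|=r} |p(z)| from above; equality holds iff all terms c_k z^k can be made to align in phase at a single z on |z|=r.
Part (b). At z = 3 (real, on the circle |z| = r):
  p(3) = (1)·3^0 + (-4)·3^1 + (1)·3^2 + (1)·3^3 = 25.
  |p(3)| = 25.
Check: |p(3)| = 25 ≤ 49 = M_tri(3). ✓ Equality does not hold at z = 3 (the coefficients have mixed signs, so the terms do not all align in phase there).

M_tri(3) = 49; |p(3)| = 25; equality at z=3: no.


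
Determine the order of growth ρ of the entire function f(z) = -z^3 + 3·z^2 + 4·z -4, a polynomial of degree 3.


|f(z)| ≤ Σ|c_k|·r^k = O(r^3) as r → ∞. Polynomial growth is O(e^{r^ε}) for every ε > 0 (since r^3/e^{r^ε} → 0), so ρ ≤ ε for all ε > 0, i.e. ρ = 0. Every nonconstant polynomial has order 0.
Therefore ρ = 0.

Order ρ = 0.


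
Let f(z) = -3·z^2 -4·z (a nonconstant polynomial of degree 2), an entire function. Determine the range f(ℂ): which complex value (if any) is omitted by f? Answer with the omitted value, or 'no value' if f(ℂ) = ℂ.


Little Picard bounds the complement of f(ℂ) to at most one point.
For every w ∈ ℂ, the equation p(z) − w = 0 is a nonconstant polynomial in z and hence has at least one root by the fundamental theorem of algebra. So p is surjective onto ℂ, omitting no value.

Omitted value: no value.


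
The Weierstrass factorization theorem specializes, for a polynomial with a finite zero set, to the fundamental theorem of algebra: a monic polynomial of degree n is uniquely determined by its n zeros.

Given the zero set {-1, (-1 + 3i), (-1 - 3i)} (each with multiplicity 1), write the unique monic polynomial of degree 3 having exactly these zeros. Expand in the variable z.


The polynomial is p(z) = ∏_{α ∈ S} (z − α), where S = {-1, (-1 + 3i), (-1 - 3i)}.
Expanding the product yields: p(z) = z^3 + 3·z^2 + 12·z + 10.
Note conjugate pairs combine to real quadratics: (z − (-1+3i))(z − (-1−3i)) = z² + 2z + 10.
The resulting polynomial has degree 3 and real coefficients as required.

p(z) = z^3 + 3·z^2 + 12·z + 10.


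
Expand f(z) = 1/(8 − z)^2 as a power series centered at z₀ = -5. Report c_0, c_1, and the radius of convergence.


Let w = z − z₀, so z = z₀ + w.
Then 8 − z = 8 − (z₀ + w) = (8 − z₀) − w = 13 − w.
f(z) = 1/(13 − w)^2 = (1/(13)^2) · (1 − w/(13))^{−2}.
By the binomial series (1−u)^{−2} = Σ_{n≥0} C(n+1, 1) u^n for |u|<1, with u = w/(13):
  c_n = C(n+1, 1) / (13)^(n+2).
  c_0 = 1/(13)^2 = 1/169.
  c_1 = 2/(13)^3 = 2/2197.
The series is valid for |w/d| < 1, i.e. |z − z₀| < |d|.
Radius of convergence: R = |8 − z₀| = |13| = 13 (distance from z₀ to the singularity z = 8).

c_0 = 1/169, c_1 = 2/2197; R = 13.


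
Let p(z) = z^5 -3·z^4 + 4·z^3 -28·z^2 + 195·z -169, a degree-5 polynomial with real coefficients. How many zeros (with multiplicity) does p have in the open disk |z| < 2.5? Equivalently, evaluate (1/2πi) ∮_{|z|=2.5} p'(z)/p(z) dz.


The zeros of p are: (3 + 2i), (3 - 2i), (-2 + 3i), (-2 - 3i), 1.
Their magnitudes are: 3.606, 3.606, 3.606, 3.606, 1.
Zeros with |z| < R = 2.5: 1.
Count = 1.
By the argument principle, (1/2πi) ∮_{|z|=R} p'(z)/p(z) dz equals exactly this count.

Number of zeros inside |z| < 2.5: 1.


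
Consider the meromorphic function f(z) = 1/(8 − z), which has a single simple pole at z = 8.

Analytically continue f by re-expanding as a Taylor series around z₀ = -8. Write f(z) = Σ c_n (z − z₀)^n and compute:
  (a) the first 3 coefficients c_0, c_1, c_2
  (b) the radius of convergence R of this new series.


Let w = z − z₀, so z = z₀ + w.
Then 8 − z = 8 − (z₀ + w) = (8 − z₀) − w = 16 − w.
f(z) = 1/(16 − w) = (1/(16)) · 1/(1 − w/(16)) = Σ_{n≥0} w^n / (16)^(n+1).
So c_n = 1/(16)^(n+1):
  c_0 = 1/(16)^1 = 1/16.
  c_1 = 1/(16)^2 = 1/256.
  c_2 = 1/(16)^3 = 1/4096.
The series is valid for |w/d| < 1, i.e. |z − z₀| < |d|.
Radius of convergence: R = |8 − z₀| = |16| = 16 (distance from z₀ to the singularity z = 8).

c_0 = 1/16, c_1 = 1/256, c_2 = 1/4096; R = 16.


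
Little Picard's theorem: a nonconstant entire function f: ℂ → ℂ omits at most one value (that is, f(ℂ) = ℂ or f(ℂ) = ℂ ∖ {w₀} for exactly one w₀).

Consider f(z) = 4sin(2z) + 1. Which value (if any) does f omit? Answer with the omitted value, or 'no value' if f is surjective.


Little Picard bounds the complement of f(ℂ) to at most one point.
sin is entire and surjective onto ℂ: for every w ∈ ℂ, sin(ζ) = w has a solution ζ ∈ ℂ (e.g., via the complex inverse arcsin). With ζ = 2z this gives z = ζ/(2). Then 4·sin(2z) takes every value in 4·ℂ = ℂ, and adding 1 is a bijection of ℂ. So f is surjective and omits no value. (Note: only on the real line is sin bounded by [−1, 1].)

Omitted value: no value.


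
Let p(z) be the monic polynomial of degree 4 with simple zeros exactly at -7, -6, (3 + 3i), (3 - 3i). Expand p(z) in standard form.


The polynomial is p(z) = ∏_{α ∈ S} (z − α), where S = {-7, -6, (3 + 3i), (3 - 3i)}.
Expanding the product yields: p(z) = z^4 + 7·z^3 -18·z^2 -18·z + 756.
Note conjugate pairs combine to real quadratics: (z − (3+3i))(z − (3−3i)) = z² − 6z + 18.
The resulting polynomial has degree 4 and real coefficients as required.

p(z) = z^4 + 7·z^3 -18·z^2 -18·z + 756.


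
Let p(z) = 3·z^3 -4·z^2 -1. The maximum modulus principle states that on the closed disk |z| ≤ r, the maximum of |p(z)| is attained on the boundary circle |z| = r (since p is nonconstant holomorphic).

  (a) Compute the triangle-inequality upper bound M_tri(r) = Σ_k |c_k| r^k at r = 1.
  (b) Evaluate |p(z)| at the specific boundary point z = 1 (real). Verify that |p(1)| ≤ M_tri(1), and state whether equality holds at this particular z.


Coefficients: c_0 = -1, c_1 = 0, c_2 = -4, c_3 = 3. Radius r = 1.
Part (a). Triangle bound: M_tri(r) = Σ_k |c_k| r^k
  = |-1|·1^0 + |0|·1^1 + |-4|·1^2 + |3|·1^3
  = 1 + 0 + 4 + 3 = 8.
This bounds M(r) := max_{|z|=r} |p(z)| from above; equality holds iff all terms c_k z^k can be made to align in phase at a single z on |z|=r.
Part (b). At z = 1 (real, on the circle |z| = r):
  p(1) = (-1)·1^0 + (0)·1^1 + (-4)·1^2 + (3)·1^3 = -2.
  |p(1)| = 2.
Check: |p(1)| = 2 ≤ 8 = M_tri(1). ✓ Equality does not hold at z = 1 (the coefficients have mixed signs, so the terms do not all align in phase there).

M_tri(1) = 8; |p(1)| = 2; equality at z=1: no.


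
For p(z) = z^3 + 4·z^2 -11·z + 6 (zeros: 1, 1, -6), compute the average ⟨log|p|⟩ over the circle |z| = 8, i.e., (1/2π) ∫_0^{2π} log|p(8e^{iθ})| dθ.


Zeros: -6, 1, 1; r = 8.
Inside |z| < r: -6, 1, 1. Outside (|z| ≥ r): ∅.
p(0) = 6, so log|p(0)| = log(6) = 1.7918.
Apply Jensen: I(r) = log|p(0)| + Σ_k log(r/|z_k|), summed over zeros inside |z| < r.
  log(r/|z_k|) for z_k = 1: log(8/1) = 2.0794
  log(r/|z_k|) for z_k = 1: log(8/1) = 2.0794
  log(r/|z_k|) for z_k = -6: log(8/6) = 0.2877
Sum over inside zeros: 4.4466.
I(r) = log|p(0)| + (inside sum) = 1.7918 + 4.4466 = 6.2383.
Closed form (all zeros inside, monic): I(r) = n·log(r) = 3·log(8) = 6.2383. ✓

I(r) ≈ 6.2383.


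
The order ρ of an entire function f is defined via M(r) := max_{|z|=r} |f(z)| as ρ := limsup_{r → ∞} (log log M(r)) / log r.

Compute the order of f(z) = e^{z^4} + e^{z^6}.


Each summand is entire of order 4 and 6 respectively (as in the single-exponential case). The order of a sum is at most the max of the orders, so ρ ≤ 6. For the lower bound: on |z|=r choose arg z so that 1z^6 is real positive; then |e^{1z^6}| = e^{1r^6} while |e^{1z^4}| ≤ e^{1r^4} = o(e^{1r^6}). So |f| ≥ e^{1r^6}(1 − o(1)) and ρ ≥ 6. Hence ρ = max(4, 6) = 6.
Therefore ρ = 6.

Order ρ = 6.


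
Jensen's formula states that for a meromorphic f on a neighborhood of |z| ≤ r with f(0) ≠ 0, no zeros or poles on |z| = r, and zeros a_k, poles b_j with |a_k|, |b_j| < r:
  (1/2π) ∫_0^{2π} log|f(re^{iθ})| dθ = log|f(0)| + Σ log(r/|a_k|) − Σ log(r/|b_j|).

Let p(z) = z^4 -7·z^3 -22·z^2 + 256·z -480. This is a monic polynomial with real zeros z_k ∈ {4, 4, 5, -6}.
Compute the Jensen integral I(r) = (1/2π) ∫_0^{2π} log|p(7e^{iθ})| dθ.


Zeros: -6, 4, 4, 5; r = 7.
Inside |z| < r: -6, 4, 4, 5. Outside (|z| ≥ r): ∅.
p(0) = -480, so log|p(0)| = log(480) = 6.1738.
Apply Jensen: I(r) = log|p(0)| + Σ_k log(r/|z_k|), summed over zeros inside |z| < r.
  log(r/|z_k|) for z_k = 4: log(7/4) = 0.5596
  log(r/|z_k|) for z_k = 4: log(7/4) = 0.5596
  log(r/|z_k|) for z_k = 5: log(7/5) = 0.3365
  log(r/|z_k|) for z_k = -6: log(7/6) = 0.1542
Sum over inside zeros: 1.6099.
I(r) = log|p(0)| + (inside sum) = 6.1738 + 1.6099 = 7.7836.
Closed form (all zeros inside, monic): I(r) = n·log(r) = 4·log(7) = 7.7836. ✓

I(r) ≈ 7.7836.


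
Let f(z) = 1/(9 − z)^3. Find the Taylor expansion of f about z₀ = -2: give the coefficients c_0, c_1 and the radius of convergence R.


Let w = z − z₀, so z = z₀ + w.
Then 9 − z = 9 − (z₀ + w) = (9 − z₀) − w = 11 − w.
f(z) = 1/(11 − w)^3 = (1/(11)^3) · (1 − w/(11))^{−3}.
By the binomial series (1−u)^{−3} = Σ_{n≥0} C(n+2, 2) u^n for |u|<1, with u = w/(11):
  c_n = C(n+2, 2) / (11)^(n+3).
  c_0 = 1/(11)^3 = 1/1331.
  c_1 = 3/(11)^4 = 3/14641.
The series is valid for |w/d| < 1, i.e. |z − z₀| < |d|.
Radius of convergence: R = |9 − z₀| = |11| = 11 (distance from z₀ to the singularity z = 9).

c_0 = 1/1331, c_1 = 3/14641; R = 11.


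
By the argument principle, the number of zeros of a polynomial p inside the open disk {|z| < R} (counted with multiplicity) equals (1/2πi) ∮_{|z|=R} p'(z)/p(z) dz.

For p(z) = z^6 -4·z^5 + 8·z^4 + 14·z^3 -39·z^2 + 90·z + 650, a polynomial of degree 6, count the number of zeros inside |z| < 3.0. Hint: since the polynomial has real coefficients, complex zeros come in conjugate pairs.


The zeros of p are: (1 + 3i), (1 - 3i), (-2 + 1i), (-2 - 1i), (3 + 2i), (3 - 2i).
Their magnitudes are: 3.162, 3.162, 2.236, 2.236, 3.606, 3.606.
Zeros with |z| < R = 3.0: (-2 + 1i), (-2 - 1i).
Count = 2.
By the argument principle, (1/2πi) ∮_{|z|=R} p'(z)/p(z) dz equals exactly this count.

Number of zeros inside |z| < 3.0: 2.


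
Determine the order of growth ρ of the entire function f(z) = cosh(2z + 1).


cosh(w) is a linear combination of e^{iw} and e^{−iw} (or e^w, e^{−w} in the hyperbolic case), so |cosh(w)| ≤ e^{|w|}. With w = 2z + 1, |w| ≤ 2|z| + 1 = 2r + 1 on |z| = r, giving M(r) ≤ e^{2r + 1}, so ρ ≤ 1. On a suitable ray (z = it for sin/cos; z = t for sinh/cosh, t real → ∞), |cosh(2z + 1)| grows like e^{2|t|}/2, so ρ ≥ 1. Hence ρ = 1.
Therefore ρ = 1.

Order ρ = 1.


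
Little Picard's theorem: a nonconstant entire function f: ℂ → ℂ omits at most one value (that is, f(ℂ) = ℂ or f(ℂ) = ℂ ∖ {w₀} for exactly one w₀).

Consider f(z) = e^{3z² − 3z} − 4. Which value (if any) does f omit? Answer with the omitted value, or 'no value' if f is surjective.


Little Picard bounds the complement of f(ℂ) to at most one point.
The exponent g(z) = 3z² − 3z is a nonconstant polynomial, hence surjective onto ℂ. So e^{g(z)} takes every value in {e^w : w ∈ ℂ} = ℂ ∖ {0}. Adding -4 shifts the range to ℂ ∖ {-4}. f omits exactly -4.

Omitted value: -4.


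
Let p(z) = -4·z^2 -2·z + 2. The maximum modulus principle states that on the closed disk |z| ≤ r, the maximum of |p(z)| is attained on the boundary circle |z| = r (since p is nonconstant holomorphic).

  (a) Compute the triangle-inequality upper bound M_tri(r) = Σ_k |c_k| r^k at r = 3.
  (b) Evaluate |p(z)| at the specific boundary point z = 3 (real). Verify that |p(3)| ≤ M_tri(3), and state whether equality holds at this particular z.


Coefficients: c_0 = 2, c_1 = -2, c_2 = -4. Radius r = 3.
Part (a). Triangle bound: M_tri(r) = Σ_k |c_k| r^k
  = |2|·3^0 + |-2|·3^1 + |-4|·3^2
  = 2 + 6 + 36 = 44.
This bounds M(r) := max_{|z|=r} |p(z)| from above; equality holds iff all terms c_k z^k can be made to align in phase at a single z on |z|=r.
Part (b). At z = 3 (real, on the circle |z| = r):
  p(3) = (2)·3^0 + (-2)·3^1 + (-4)·3^2 = -40.
  |p(3)| = 40.
Check: |p(3)| = 40 ≤ 44 = M_tri(3). ✓ Equality does not hold at z = 3 (the coefficients have mixed signs, so the terms do not all align in phase there).

M_tri(3) = 44; |p(3)| = 40; equality at z=3: no.


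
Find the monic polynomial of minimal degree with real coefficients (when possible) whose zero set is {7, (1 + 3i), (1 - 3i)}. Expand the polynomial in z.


The polynomial is p(z) = ∏_{α ∈ S} (z − α), where S = {7, (1 + 3i), (1 - 3i)}.
Expanding the product yields: p(z) = z^3 -9·z^2 + 24·z -70.
Note conjugate pairs combine to real quadratics: (z − (1+3i))(z − (1−3i)) = z² − 2z + 10.
The resulting polynomial has degree 3 and real coefficients as required.

p(z) = z^3 -9·z^2 + 24·z -70.


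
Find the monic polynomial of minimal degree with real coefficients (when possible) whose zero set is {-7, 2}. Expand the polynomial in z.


The polynomial is p(z) = ∏_{α ∈ S} (z − α), where S = {-7, 2}.
Expanding the product yields: p(z) = z^2 + 5·z -14.
The resulting polynomial has degree 2 and real coefficients as required.

p(z) = z^2 + 5·z -14.


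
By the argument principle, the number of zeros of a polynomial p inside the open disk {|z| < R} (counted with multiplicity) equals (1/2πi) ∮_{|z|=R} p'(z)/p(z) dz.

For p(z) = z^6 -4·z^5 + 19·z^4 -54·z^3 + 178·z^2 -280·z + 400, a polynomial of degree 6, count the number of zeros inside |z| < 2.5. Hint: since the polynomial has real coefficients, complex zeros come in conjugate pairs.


The zeros of p are: (-1 + 3i), (-1 - 3i), (1 + 2i), (1 - 2i), (2 + 2i), (2 - 2i).
Their magnitudes are: 3.162, 3.162, 2.236, 2.236, 2.828, 2.828.
Zeros with |z| < R = 2.5: (1 + 2i), (1 - 2i).
Count = 2.
By the argument principle, (1/2πi) ∮_{|z|=R} p'(z)/p(z) dz equals exactly this count.

Number of zeros inside |z| < 2.5: 2.


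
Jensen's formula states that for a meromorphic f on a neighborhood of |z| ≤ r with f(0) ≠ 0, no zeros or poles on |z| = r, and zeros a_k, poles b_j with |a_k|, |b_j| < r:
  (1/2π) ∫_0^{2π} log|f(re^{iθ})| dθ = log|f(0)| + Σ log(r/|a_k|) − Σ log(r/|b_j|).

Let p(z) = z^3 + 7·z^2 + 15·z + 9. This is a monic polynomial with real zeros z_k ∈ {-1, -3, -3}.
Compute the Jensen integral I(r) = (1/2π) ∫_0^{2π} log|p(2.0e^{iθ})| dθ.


Zeros: -3, -3, -1; r = 2.0.
Inside |z| < r: -1. Outside (|z| ≥ r): -3, -3.
p(0) = 9, so log|p(0)| = log(9) = 2.1972.
Apply Jensen: I(r) = log|p(0)| + Σ_k log(r/|z_k|), summed over zeros inside |z| < r.
  log(r/|z_k|) for z_k = -1: log(2.0/1) = 0.6931
  Outside zeros (-3, -3) contribute nothing to the Jensen sum.
Sum over inside zeros: 0.6931.
I(r) = log|p(0)| + (inside sum) = 2.1972 + 0.6931 = 2.8904.
Note: since some zeros are outside |z| ≤ r, the simplified n·log(r) form does NOT apply — only the inside zeros contribute.

I(r) ≈ 2.8904.


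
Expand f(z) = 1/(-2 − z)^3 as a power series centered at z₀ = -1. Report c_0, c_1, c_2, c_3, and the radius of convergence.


Let w = z − z₀, so z = z₀ + w.
Then -2 − z = -2 − (z₀ + w) = (-2 − z₀) − w = -1 − w.
f(z) = 1/(-1 − w)^3 = (1/(-1)^3) · (1 − w/(-1))^{−3}.
By the binomial series (1−u)^{−3} = Σ_{n≥0} C(n+2, 2) u^n for |u|<1, with u = w/(-1):
  c_n = C(n+2, 2) / (-1)^(n+3).
  c_0 = 1/(-1)^3 = -1.
  c_1 = 3/(-1)^4 = 3.
  c_2 = 6/(-1)^5 = -6.
  c_3 = 10/(-1)^6 = 10.
The series is valid for |w/d| < 1, i.e. |z − z₀| < |d|.
Radius of convergence: R = |-2 − z₀| = |-1| = 1 (distance from z₀ to the singularity z = -2).

c_0 = -1, c_1 = 3, c_2 = -6, c_3 = 10; R = 1.


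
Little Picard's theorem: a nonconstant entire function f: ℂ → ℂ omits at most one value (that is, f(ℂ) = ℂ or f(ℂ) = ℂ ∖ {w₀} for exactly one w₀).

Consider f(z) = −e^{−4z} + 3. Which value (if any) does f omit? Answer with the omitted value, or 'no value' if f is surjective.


Little Picard bounds the complement of f(ℂ) to at most one point.
e^{−4z} is never zero on ℂ, so -1·e^{−4z} takes every value in ℂ ∖ {0}. Adding 3 shifts the range to ℂ ∖ {3}. Thus f omits exactly the value 3.

Omitted value: 3.


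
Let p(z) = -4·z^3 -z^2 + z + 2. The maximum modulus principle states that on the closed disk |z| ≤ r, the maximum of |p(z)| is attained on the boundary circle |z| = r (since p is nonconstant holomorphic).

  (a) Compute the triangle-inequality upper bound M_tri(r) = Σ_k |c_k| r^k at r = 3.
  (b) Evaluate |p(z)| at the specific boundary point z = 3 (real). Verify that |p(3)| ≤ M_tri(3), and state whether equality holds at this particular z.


Coefficients: c_0 = 2, c_1 = 1, c_2 = -1, c_3 = -4. Radius r = 3.
Part (a). Triangle bound: M_tri(r) = Σ_k |c_k| r^k
  = |2|·3^0 + |1|·3^1 + |-1|·3^2 + |-4|·3^3
  = 2 + 3 + 9 + 108 = 122.
This bounds M(r) := max_{|z|=r} |p(z)| from above; equality holds iff all terms c_k z^k can be made to align in phase at a single z on |z|=r.
Part (b). At z = 3 (real, on the circle |z| = r):
  p(3) = (2)·3^0 + (1)·3^1 + (-1)·3^2 + (-4)·3^3 = -112.
  |p(3)| = 112.
Check: |p(3)| = 112 ≤ 122 = M_tri(3). ✓ Equality does not hold at z = 3 (the coefficients have mixed signs, so the terms do not all align in phase there).

M_tri(3) = 122; |p(3)| = 112; equality at z=3: no.


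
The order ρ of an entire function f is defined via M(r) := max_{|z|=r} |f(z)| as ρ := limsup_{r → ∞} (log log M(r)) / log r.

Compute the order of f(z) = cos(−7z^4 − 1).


Write cos(w) = (e^{iw} ± e^{−iw})/(2 or 2i), so |cos(w)| ≤ e^{|w|}. With w = −7z^4 − 1, |w| ≤ 7r^4 + 1 on |z|=r, giving M(r) ≤ e^{7r^4 + 1} and ρ ≤ 4. For the lower bound, choose z on |z|=r with -7z^4 purely imaginary of modulus 7r^4; then |cos(−7z^4 − 1)| grows like e^{7r^4}/2, so ρ ≥ 4. Hence ρ = 4.
Therefore ρ = 4.

Order ρ = 4.


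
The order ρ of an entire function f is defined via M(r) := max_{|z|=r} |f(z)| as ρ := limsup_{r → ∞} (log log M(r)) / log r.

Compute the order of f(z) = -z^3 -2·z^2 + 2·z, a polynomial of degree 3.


|f(z)| ≤ Σ|c_k|·r^k = O(r^3) as r → ∞. Polynomial growth is O(e^{r^ε}) for every ε > 0 (since r^3/e^{r^ε} → 0), so ρ ≤ ε for all ε > 0, i.e. ρ = 0. Every nonconstant polynomial has order 0.
Therefore ρ = 0.

Order ρ = 0.
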